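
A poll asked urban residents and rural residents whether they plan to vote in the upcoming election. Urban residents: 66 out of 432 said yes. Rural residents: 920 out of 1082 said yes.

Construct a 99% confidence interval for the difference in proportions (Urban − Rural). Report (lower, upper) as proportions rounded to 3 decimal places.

(-0.750, -0.645)

p̂₁ = 66/432 = 0.1528 and p̂₂ = 920/1082 = 0.8503.
SE₁ = √(p̂₁(1−p̂₁)/n₁) = √(0.1528·0.8472/432) = 0.01731; SE₂ = √(0.8503·0.1497/1082) = 0.01085.
Independent samples: SE of the difference = √(SE₁² + SE₂²) = √(0.0002996361 + 0.0001177225) = 0.02043.
z* for 99% confidence is 2.576, so the margin of error is 2.576 × 0.02043 = 0.05263.
Point estimate p̂₁ − p̂₂ = 0.1528 − 0.8503 = -0.6975.
-0.6975 ± 0.05263 → (-0.750, -0.645).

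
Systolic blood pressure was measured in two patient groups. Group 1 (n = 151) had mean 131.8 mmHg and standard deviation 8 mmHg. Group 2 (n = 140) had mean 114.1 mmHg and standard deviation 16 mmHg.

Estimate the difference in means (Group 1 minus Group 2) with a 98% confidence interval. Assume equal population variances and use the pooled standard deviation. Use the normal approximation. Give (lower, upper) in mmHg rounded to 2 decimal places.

(14.29, 21.11)

s_p = √[((n₁−1)s₁² + (n₂−1)s₂²)/(n₁+n₂−2)] = √[(150·8² + 139·16²)/289] = 12.5038.
SE = 12.5038·√(1/151 + 1/140) = 1.4670.
With z* = 2.326, margin = 2.326 × 1.4670 = 3.4122.
x̄₁ − x̄₂ = 131.8 − 114.1 = 17.7000; interval 17.7000 ± 3.4122 = (14.29, 21.11).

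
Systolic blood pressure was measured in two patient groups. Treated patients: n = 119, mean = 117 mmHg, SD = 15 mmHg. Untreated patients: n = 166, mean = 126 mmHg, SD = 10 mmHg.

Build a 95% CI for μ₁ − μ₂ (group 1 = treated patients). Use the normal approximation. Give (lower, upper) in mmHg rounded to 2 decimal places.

(-12.09, -5.91)

Standard errors of each mean: 15/√119 = 1.3750 and 10/√166 = 0.7762.
SE(x̄₁ − x̄₂) = √(1.3750² + 0.7762²) = 1.5790 for independent samples with unequal variances.
With z* = 1.960, the margin is 1.960 × 1.5790 = 3.0948.
x̄₁ − x̄₂ = 117 − 126 = -9.0000; the interval is -9.0000 ± 3.0948 = (-12.09, -5.91).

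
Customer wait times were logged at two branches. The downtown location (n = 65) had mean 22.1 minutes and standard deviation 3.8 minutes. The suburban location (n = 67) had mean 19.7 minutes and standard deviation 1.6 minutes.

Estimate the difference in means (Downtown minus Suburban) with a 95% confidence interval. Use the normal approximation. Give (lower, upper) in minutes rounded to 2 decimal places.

(1.40, 3.40)

SE₁ = s₁/√n₁ = 3.8/√65 = 0.4713; SE₂ = 1.6/√67 = 0.1955.
Independent samples, unequal variances: SE_diff = √(SE₁² + SE₂²) = √(0.22212369 + 0.03822025) = 0.5102.
z* = 1.960, so margin of error = 1.960 × 0.5102 = 1.0000.
Difference in means = 22.1 − 19.7 = 2.4000.
2.4000 ± 1.0000 → (1.40, 3.40).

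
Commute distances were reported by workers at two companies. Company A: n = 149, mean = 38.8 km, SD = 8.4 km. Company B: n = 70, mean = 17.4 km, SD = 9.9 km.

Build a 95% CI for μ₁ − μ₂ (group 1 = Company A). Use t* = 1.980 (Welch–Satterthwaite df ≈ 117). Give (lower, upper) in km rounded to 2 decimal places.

SE₁ = s₁/√n₁ = 8.4/√149 = 0.6882; SE₂ = 9.9/√70 = 1.1833.
Independent samples, unequal variances: SE_diff = √(SE₁² + SE₂²) = √(0.47361924 + 1.40019889) = 1.3689.
t* = 1.980, so margin of error = 1.980 × 1.3689 = 2.7104.
Difference in means = 38.8 − 17.4 = 21.4000.
21.4000 ± 2.7104 → (18.69, 24.11).

(18.69, 24.11)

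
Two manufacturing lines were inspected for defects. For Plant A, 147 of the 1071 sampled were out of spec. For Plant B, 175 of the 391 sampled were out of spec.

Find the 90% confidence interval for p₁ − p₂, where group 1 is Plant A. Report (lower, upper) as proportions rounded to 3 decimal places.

p̂₁ = 147/1071 = 0.1373 and p̂₂ = 175/391 = 0.4476.
SE₁ = √(p̂₁(1−p̂₁)/n₁) = √(0.1373·0.8627/1071) = 0.01052; SE₂ = √(0.4476·0.5524/391) = 0.02515.
Independent samples: SE of the difference = √(SE₁² + SE₂²) = √(0.0001106704 + 0.0006325225) = 0.02726.
z* for 90% confidence is 1.645, so the margin of error is 1.645 × 0.02726 = 0.04484.
Point estimate p̂₁ − p̂₂ = 0.1373 − 0.4476 = -0.3103.
-0.3103 ± 0.04484 → (-0.355, -0.265).

(-0.355, -0.265)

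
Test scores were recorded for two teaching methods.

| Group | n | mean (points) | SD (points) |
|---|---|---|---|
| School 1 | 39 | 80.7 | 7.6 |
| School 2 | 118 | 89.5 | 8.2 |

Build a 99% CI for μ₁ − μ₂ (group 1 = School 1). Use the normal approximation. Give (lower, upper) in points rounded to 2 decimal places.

Per-group SEs: s₁/√n₁ = 7.6/√39 = 1.2170, s₂/√n₂ = 8.2/√118 = 0.7549.
Unpooled SE of the difference: √(1.481089 + 0.56987401) = 1.4321.
Margin of error = z* · SE = 2.576 × 1.4321 = 3.6891.
x̄₁ − x̄₂ = 80.7 − 89.5 = -8.8000.
CI: -8.8000 ± 3.6891 = (-12.49, -5.11).

(-12.49, -5.11)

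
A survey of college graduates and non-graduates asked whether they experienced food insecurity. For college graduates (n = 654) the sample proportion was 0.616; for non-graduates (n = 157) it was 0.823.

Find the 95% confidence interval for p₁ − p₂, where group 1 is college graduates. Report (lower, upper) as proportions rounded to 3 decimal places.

(-0.277, -0.137)

SE₁ = √(p̂₁(1−p̂₁)/n₁) = √(0.6160·0.3840/654) = 0.01902; SE₂ = √(0.8230·0.1770/157) = 0.03046.
Independent samples: SE of the difference = √(SE₁² + SE₂²) = √(0.0003617604 + 0.0009278116) = 0.03591.
z* for 95% confidence is 1.960, so the margin of error is 1.960 × 0.03591 = 0.07038.
Point estimate p̂₁ − p̂₂ = 0.6160 − 0.8230 = -0.2070.
-0.2070 ± 0.07038 → (-0.277, -0.137).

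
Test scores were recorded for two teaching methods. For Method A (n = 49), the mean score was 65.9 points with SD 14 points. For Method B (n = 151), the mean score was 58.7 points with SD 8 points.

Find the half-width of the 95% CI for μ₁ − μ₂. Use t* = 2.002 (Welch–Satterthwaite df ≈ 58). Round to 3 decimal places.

4.211

Standard errors of each mean: 14/√49 = 2.0000 and 8/√151 = 0.6510.
SE(x̄₁ − x̄₂) = √(2.0000² + 0.6510²) = 2.1033 for independent samples with unequal variances.
With t* = 2.002, the margin is 2.002 × 2.1033 = 4.2108.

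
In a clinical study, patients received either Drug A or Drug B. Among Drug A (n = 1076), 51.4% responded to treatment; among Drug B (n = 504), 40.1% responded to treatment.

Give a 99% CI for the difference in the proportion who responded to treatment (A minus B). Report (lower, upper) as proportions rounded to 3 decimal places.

(0.044, 0.182)

SE₁ = √(p̂₁(1−p̂₁)/n₁) = √(0.5140·0.4860/1076) = 0.01524; SE₂ = √(0.4010·0.5990/504) = 0.02183.
Independent samples: SE of the difference = √(SE₁² + SE₂²) = √(0.0002322576 + 0.0004765489) = 0.02662.
z* for 99% confidence is 2.576, so the margin of error is 2.576 × 0.02662 = 0.06857.
Point estimate p̂₁ − p̂₂ = 0.5140 − 0.4010 = 0.1130.
0.1130 ± 0.06857 → (0.044, 0.182).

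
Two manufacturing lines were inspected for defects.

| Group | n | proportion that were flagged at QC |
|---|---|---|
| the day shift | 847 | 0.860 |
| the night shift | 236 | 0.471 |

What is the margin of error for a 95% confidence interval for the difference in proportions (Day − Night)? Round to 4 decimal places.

The two standard errors are √(0.8600×0.1400/847) = 0.01192 and √(0.4710×0.5290/236) = 0.03249.
Because the samples are independent, SE_diff = √(0.01192² + 0.03249²) = 0.03461.
Using z* = 1.960 for 95%, ME = 1.960 × 0.03461 = 0.06784.

0.0678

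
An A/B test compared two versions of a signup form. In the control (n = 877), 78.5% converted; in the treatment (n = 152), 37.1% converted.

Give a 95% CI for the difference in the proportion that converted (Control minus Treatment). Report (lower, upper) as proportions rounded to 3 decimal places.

Each SE is √(p̂(1−p̂)/n): √(0.7850·0.2150/877) = 0.01387 and √(0.3710·0.6290/152) = 0.03918.
SE(p̂₁ − p̂₂) = √(SE₁² + SE₂²) = √(0.0001923769 + 0.0015350724) = 0.04156, since the two samples are independent.
At 95% confidence z* = 1.960; margin = 1.960 × 0.04156 = 0.08146.
The difference is 0.7850 − 0.3710 = 0.4140, so the interval is 0.4140 ± 0.08146 = (0.333, 0.495).

(0.333, 0.495)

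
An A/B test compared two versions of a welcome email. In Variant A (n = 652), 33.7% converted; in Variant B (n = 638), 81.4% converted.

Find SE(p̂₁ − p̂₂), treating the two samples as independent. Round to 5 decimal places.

The two standard errors are √(0.3370×0.6630/652) = 0.01851 and √(0.8140×0.1860/638) = 0.01540.
Because the samples are independent, SE_diff = √(0.01851² + 0.01540²) = 0.02408.

0.02408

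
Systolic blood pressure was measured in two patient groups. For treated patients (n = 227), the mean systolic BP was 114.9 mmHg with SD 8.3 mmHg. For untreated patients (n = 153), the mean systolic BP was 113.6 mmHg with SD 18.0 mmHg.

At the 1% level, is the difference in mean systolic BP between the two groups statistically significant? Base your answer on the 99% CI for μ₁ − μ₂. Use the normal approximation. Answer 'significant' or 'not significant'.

not significant

Per-group SEs: s₁/√n₁ = 8.3/√227 = 0.5509, s₂/√n₂ = 18.0/√153 = 1.4552.
Unpooled SE of the difference: √(0.30349081 + 2.11760704) = 1.5560.
Margin of error = z* · SE = 2.576 × 1.5560 = 4.0083.
x̄₁ − x̄₂ = 114.9 − 113.6 = 1.3000.
CI: 1.3000 ± 4.0083 = (-2.7083, 5.3083).
The interval (-2.7083, 5.3083) contains 0, so the difference is not significant.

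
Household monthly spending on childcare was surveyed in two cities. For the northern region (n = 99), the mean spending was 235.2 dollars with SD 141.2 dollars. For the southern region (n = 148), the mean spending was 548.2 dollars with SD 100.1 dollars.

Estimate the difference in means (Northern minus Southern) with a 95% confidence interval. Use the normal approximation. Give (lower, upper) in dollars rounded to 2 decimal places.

Per-group SEs: s₁/√n₁ = 141.2/√99 = 14.1911, s₂/√n₂ = 100.1/√148 = 8.2282.
Unpooled SE of the difference: √(201.38731921 + 67.70327524) = 16.4040.
Margin of error = z* · SE = 1.960 × 16.4040 = 32.1518.
x̄₁ − x̄₂ = 235.2 − 548.2 = -313.0000.
CI: -313.0000 ± 32.1518 = (-345.15, -280.85).

(-345.15, -280.85)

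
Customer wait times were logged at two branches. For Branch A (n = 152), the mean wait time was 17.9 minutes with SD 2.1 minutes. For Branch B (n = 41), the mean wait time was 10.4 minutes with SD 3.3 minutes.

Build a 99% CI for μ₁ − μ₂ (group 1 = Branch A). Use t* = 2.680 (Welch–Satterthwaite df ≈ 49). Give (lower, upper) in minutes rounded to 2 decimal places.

Standard errors of each mean: 2.1/√152 = 0.1703 and 3.3/√41 = 0.5154.
SE(x̄₁ − x̄₂) = √(0.1703² + 0.5154²) = 0.5428 for independent samples with unequal variances.
With t* = 2.680, the margin is 2.680 × 0.5428 = 1.4547.
x̄₁ − x̄₂ = 17.9 − 10.4 = 7.5000; the interval is 7.5000 ± 1.4547 = (6.05, 8.95).

(6.05, 8.95)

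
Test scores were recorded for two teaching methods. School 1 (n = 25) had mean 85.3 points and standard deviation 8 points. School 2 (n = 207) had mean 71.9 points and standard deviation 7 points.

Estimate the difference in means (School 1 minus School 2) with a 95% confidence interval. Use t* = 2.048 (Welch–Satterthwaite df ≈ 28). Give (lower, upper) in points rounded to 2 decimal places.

(9.98, 16.82)

Per-group SEs: s₁/√n₁ = 8/√25 = 1.6000, s₂/√n₂ = 7/√207 = 0.4865.
Unpooled SE of the difference: √(2.56 + 0.23668225) = 1.6723.
Margin of error = t* · SE = 2.048 × 1.6723 = 3.4249.
x̄₁ − x̄₂ = 85.3 − 71.9 = 13.4000.
CI: 13.4000 ± 3.4249 = (9.98, 16.82).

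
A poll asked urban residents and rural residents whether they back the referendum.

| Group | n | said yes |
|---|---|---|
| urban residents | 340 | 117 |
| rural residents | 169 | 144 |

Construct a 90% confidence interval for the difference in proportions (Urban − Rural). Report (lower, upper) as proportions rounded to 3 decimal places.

(-0.570, -0.446)

Sample proportions: 117/340 = 0.3441, 144/169 = 0.8521.
Each SE is √(p̂(1−p̂)/n): √(0.3441·0.6559/340) = 0.02576 and √(0.8521·0.1479/169) = 0.02731.
SE(p̂₁ − p̂₂) = √(SE₁² + SE₂²) = √(0.0006635776 + 0.0007458361) = 0.03754, since the two samples are independent.
At 90% confidence z* = 1.645; margin = 1.645 × 0.03754 = 0.06175.
The difference is 0.3441 − 0.8521 = -0.5080, so the interval is -0.5080 ± 0.06175 = (-0.570, -0.446).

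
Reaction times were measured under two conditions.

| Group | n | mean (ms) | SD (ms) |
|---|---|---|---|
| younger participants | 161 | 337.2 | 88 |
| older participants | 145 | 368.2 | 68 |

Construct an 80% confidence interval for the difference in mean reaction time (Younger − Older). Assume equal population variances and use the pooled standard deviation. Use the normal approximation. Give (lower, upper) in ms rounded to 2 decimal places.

(-42.62, -19.38)

Pooled variance s_p² = [160·88² + 144·68²] / (161+145−2) = 6266.1053, so s_p = 79.1587.
SE_diff = s_p·√(1/n₁ + 1/n₂) = 79.1587·√(1/161 + 1/145) = 9.0628.
z* = 1.282; margin = 1.282 × 9.0628 = 11.6185.
Difference = 337.2 − 368.2 = -31.0000.
-31.0000 ± 11.6185 → (-42.62, -19.38).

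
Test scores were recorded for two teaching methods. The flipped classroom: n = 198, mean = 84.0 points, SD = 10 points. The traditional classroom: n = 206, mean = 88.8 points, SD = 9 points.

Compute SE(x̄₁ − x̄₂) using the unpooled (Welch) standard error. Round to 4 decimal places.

Per-group SEs: s₁/√n₁ = 10/√198 = 0.7107, s₂/√n₂ = 9/√206 = 0.6271.
Unpooled SE of the difference: √(0.50509449 + 0.39325441) = 0.9478.

0.9478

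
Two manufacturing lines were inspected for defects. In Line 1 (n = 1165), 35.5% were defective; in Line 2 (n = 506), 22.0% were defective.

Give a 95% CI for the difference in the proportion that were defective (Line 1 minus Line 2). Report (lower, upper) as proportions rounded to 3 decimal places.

(0.090, 0.180)

Each SE is √(p̂(1−p̂)/n): √(0.3550·0.6450/1165) = 0.01402 and √(0.2200·0.7800/506) = 0.01842.
SE(p̂₁ − p̂₂) = √(SE₁² + SE₂²) = √(0.0001965604 + 0.0003392964) = 0.02315, since the two samples are independent.
At 95% confidence z* = 1.960; margin = 1.960 × 0.02315 = 0.04537.
The difference is 0.3550 − 0.2200 = 0.1350, so the interval is 0.1350 ± 0.04537 = (0.090, 0.180).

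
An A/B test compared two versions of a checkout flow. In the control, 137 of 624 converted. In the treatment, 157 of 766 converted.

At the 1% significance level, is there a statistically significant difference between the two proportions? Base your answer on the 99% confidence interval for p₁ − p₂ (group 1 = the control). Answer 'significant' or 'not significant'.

not significant

First, p̂₁ = 137/624 = 0.2196; p̂₂ = 157/766 = 0.2050.
The two standard errors are √(0.2196×0.7804/624) = 0.01657 and √(0.2050×0.7950/766) = 0.01459.
Because the samples are independent, SE_diff = √(0.01657² + 0.01459²) = 0.02208.
Using z* = 2.576 for 99%, ME = 2.576 × 0.02208 = 0.05688.
p̂₁ − p̂₂ = 0.0146; interval 0.0146 ± 0.05688 gives (-0.04228, 0.07148).
The interval (-0.04228, 0.07148) contains 0, so the difference is not significant.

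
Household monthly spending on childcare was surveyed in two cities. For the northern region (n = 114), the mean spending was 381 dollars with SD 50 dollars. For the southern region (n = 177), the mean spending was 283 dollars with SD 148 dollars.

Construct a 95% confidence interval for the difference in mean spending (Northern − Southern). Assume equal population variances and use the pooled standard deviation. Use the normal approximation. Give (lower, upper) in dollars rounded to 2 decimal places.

s_p = √[((n₁−1)s₁² + (n₂−1)s₂²)/(n₁+n₂−2)] = √[(113·50² + 176·148²)/289] = 119.6535.
SE = 119.6535·√(1/114 + 1/177) = 14.3692.
With z* = 1.960, margin = 1.960 × 14.3692 = 28.1636.
x̄₁ − x̄₂ = 381 − 283 = 98.0000; interval 98.0000 ± 28.1636 = (69.84, 126.16).

(69.84, 126.16)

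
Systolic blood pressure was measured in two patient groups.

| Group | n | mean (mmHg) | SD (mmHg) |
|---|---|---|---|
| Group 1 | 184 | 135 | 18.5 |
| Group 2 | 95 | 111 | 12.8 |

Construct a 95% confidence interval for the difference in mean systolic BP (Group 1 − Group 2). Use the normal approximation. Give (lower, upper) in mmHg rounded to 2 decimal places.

Per-group SEs: s₁/√n₁ = 18.5/√184 = 1.3638, s₂/√n₂ = 12.8/√95 = 1.3133.
Unpooled SE of the difference: √(1.85995044 + 1.72475689) = 1.8933.
Margin of error = z* · SE = 1.960 × 1.8933 = 3.7109.
x̄₁ − x̄₂ = 135 − 111 = 24.0000.
CI: 24.0000 ± 3.7109 = (20.29, 27.71).

(20.29, 27.71)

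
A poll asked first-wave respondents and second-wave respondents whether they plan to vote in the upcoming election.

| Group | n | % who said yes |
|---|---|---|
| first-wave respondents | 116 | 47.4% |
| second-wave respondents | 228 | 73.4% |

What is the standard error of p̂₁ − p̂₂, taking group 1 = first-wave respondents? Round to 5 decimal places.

0.05482

The two standard errors are √(0.4740×0.5260/116) = 0.04636 and √(0.7340×0.2660/228) = 0.02926.
Because the samples are independent, SE_diff = √(0.04636² + 0.02926²) = 0.05482.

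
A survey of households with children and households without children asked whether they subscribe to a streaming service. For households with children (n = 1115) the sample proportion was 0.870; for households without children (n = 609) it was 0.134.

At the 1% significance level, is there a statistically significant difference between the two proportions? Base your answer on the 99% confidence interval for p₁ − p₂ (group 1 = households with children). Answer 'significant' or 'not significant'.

Each SE is √(p̂(1−p̂)/n): √(0.8700·0.1300/1115) = 0.01007 and √(0.1340·0.8660/609) = 0.01380.
SE(p̂₁ − p̂₂) = √(SE₁² + SE₂²) = √(0.0001014049 + 0.00019044) = 0.01708, since the two samples are independent.
At 99% confidence z* = 2.576; margin = 2.576 × 0.01708 = 0.04400.
The difference is 0.8700 − 0.1340 = 0.7360, so the interval is 0.7360 ± 0.04400 = (0.69200, 0.78000).
The interval (0.69200, 0.78000) does not contain 0, so the difference is significant.

significant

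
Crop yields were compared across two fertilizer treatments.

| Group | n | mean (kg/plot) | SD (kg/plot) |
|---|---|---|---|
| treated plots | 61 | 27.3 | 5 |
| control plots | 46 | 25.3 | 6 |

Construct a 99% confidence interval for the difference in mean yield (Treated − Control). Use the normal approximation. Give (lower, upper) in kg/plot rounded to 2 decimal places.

Per-group SEs: s₁/√n₁ = 5/√61 = 0.6402, s₂/√n₂ = 6/√46 = 0.8847.
Unpooled SE of the difference: √(0.40985604 + 0.78269409) = 1.0920.
Margin of error = z* · SE = 2.576 × 1.0920 = 2.8130.
x̄₁ − x̄₂ = 27.3 − 25.3 = 2.0000.
CI: 2.0000 ± 2.8130 = (-0.81, 4.81).

(-0.81, 4.81)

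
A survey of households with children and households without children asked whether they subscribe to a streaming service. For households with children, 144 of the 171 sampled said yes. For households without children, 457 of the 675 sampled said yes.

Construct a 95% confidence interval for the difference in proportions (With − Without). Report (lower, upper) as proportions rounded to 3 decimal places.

(0.100, 0.230)

Sample proportions: 144/171 = 0.8421, 457/675 = 0.6770.
Each SE is √(p̂(1−p̂)/n): √(0.8421·0.1579/171) = 0.02789 and √(0.6770·0.3230/675) = 0.01800.
SE(p̂₁ − p̂₂) = √(SE₁² + SE₂²) = √(0.0007778521 + 0.000324) = 0.03319, since the two samples are independent.
At 95% confidence z* = 1.960; margin = 1.960 × 0.03319 = 0.06505.
The difference is 0.8421 − 0.6770 = 0.1651, so the interval is 0.1651 ± 0.06505 = (0.100, 0.230).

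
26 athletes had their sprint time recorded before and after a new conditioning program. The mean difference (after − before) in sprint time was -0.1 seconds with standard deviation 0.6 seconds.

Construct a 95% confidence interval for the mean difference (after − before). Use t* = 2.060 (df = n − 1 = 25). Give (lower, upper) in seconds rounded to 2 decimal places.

(-0.34, 0.14)

Paired design: SE = s_d/√n = 0.6/√26 = 0.1177.
t* = 2.060; margin of error = 2.060 × 0.1177 = 0.2425.
-0.1 ± 0.2425 → (-0.34, 0.14).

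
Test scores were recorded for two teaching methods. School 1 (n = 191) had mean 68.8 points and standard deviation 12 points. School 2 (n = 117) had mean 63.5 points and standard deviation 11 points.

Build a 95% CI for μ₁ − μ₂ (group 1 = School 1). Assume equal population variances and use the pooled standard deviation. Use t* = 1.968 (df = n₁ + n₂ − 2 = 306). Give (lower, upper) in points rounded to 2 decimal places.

(2.61, 7.99)

s_p = √[((n₁−1)s₁² + (n₂−1)s₂²)/(n₁+n₂−2)] = √[(190·12² + 116·11²)/306] = 11.6310.
SE = 11.6310·√(1/191 + 1/117) = 1.3655.
With t* = 1.968, margin = 1.968 × 1.3655 = 2.6873.
x̄₁ − x̄₂ = 68.8 − 63.5 = 5.3000; interval 5.3000 ± 2.6873 = (2.61, 7.99).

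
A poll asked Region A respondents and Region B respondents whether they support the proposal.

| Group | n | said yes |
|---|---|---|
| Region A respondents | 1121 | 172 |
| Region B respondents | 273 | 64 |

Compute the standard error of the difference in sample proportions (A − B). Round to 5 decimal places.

0.02781

Sample proportions: 172/1121 = 0.1534, 64/273 = 0.2344.
Each SE is √(p̂(1−p̂)/n): √(0.1534·0.8466/1121) = 0.01076 and √(0.2344·0.7656/273) = 0.02564.
SE(p̂₁ − p̂₂) = √(SE₁² + SE₂²) = √(0.0001157776 + 0.0006574096) = 0.02781, since the two samples are independent.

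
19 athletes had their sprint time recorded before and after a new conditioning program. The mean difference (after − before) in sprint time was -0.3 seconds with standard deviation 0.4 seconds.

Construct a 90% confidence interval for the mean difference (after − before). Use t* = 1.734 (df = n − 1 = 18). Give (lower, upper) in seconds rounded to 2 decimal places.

This is a matched-pairs design, so SE = s_d/√n = 0.4/√19 = 0.0918.
Margin = 1.734 × 0.0918 = 0.1592; the interval is -0.3 ± 0.1592 = (-0.46, -0.14).

(-0.46, -0.14)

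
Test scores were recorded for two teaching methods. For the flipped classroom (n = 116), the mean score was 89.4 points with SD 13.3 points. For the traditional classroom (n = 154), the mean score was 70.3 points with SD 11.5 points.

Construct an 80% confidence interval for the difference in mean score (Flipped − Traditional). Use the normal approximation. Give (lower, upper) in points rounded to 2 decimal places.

(17.12, 21.08)

SE₁ = s₁/√n₁ = 13.3/√116 = 1.2349; SE₂ = 11.5/√154 = 0.9267.
Independent samples, unequal variances: SE_diff = √(SE₁² + SE₂²) = √(1.52497801 + 0.85877289) = 1.5439.
z* = 1.282, so margin of error = 1.282 × 1.5439 = 1.9793.
Difference in means = 89.4 − 70.3 = 19.1000.
19.1000 ± 1.9793 → (17.12, 21.08).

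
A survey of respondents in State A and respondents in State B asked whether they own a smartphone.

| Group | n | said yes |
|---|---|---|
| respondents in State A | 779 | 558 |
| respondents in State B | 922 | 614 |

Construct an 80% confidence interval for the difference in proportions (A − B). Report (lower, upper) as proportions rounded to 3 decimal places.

Sample proportions: 558/779 = 0.7163, 614/922 = 0.6659.
Each SE is √(p̂(1−p̂)/n): √(0.7163·0.2837/779) = 0.01615 and √(0.6659·0.3341/922) = 0.01553.
SE(p̂₁ − p̂₂) = √(SE₁² + SE₂²) = √(0.0002608225 + 0.0002411809) = 0.02241, since the two samples are independent.
At 80% confidence z* = 1.282; margin = 1.282 × 0.02241 = 0.02873.
The difference is 0.7163 − 0.6659 = 0.0504, so the interval is 0.0504 ± 0.02873 = (0.022, 0.079).

(0.022, 0.079)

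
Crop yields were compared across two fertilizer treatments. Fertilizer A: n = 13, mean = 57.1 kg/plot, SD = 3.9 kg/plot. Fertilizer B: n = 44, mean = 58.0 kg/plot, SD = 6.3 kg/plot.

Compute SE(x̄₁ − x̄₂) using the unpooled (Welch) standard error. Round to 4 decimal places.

Standard errors of each mean: 3.9/√13 = 1.0817 and 6.3/√44 = 0.9498.
SE(x̄₁ − x̄₂) = √(1.0817² + 0.9498²) = 1.4395 for independent samples with unequal variances.

1.4395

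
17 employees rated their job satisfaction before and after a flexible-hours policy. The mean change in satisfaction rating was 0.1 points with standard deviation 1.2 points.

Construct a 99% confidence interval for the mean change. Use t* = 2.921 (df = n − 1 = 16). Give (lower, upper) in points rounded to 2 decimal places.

Paired design: SE = s_d/√n = 1.2/√17 = 0.2910.
t* = 2.921; margin of error = 2.921 × 0.2910 = 0.8500.
0.1 ± 0.8500 → (-0.75, 0.95).

(-0.75, 0.95)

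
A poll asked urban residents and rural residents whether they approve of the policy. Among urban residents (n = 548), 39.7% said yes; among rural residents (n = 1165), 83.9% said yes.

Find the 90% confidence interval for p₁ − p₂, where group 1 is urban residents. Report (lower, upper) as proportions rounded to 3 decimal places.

(-0.481, -0.403)

The two standard errors are √(0.3970×0.6030/548) = 0.02090 and √(0.8390×0.1610/1165) = 0.01077.
Because the samples are independent, SE_diff = √(0.02090² + 0.01077²) = 0.02351.
Using z* = 1.645 for 90%, ME = 1.645 × 0.02351 = 0.03867.
p̂₁ − p̂₂ = -0.4420; interval -0.4420 ± 0.03867 gives (-0.481, -0.403).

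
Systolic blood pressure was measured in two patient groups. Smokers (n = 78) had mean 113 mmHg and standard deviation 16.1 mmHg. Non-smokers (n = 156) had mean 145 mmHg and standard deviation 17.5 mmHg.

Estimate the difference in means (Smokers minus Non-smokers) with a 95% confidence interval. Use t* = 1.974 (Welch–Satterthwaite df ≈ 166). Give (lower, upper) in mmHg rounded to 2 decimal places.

(-36.54, -27.46)

SE₁ = s₁/√n₁ = 16.1/√78 = 1.8230; SE₂ = 17.5/√156 = 1.4011.
Independent samples, unequal variances: SE_diff = √(SE₁² + SE₂²) = √(3.323329 + 1.96308121) = 2.2992.
t* = 1.974, so margin of error = 1.974 × 2.2992 = 4.5386.
Difference in means = 113 − 145 = -32.0000.
-32.0000 ± 4.5386 → (-36.54, -27.46).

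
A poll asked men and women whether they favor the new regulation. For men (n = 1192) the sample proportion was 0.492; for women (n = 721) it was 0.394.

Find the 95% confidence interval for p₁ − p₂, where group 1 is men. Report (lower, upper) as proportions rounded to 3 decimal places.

Each SE is √(p̂(1−p̂)/n): √(0.4920·0.5080/1192) = 0.01448 and √(0.3940·0.6060/721) = 0.01820.
SE(p̂₁ − p̂₂) = √(SE₁² + SE₂²) = √(0.0002096704 + 0.00033124) = 0.02326, since the two samples are independent.
At 95% confidence z* = 1.960; margin = 1.960 × 0.02326 = 0.04559.
The difference is 0.4920 − 0.3940 = 0.0980, so the interval is 0.0980 ± 0.04559 = (0.052, 0.144).

(0.052, 0.144)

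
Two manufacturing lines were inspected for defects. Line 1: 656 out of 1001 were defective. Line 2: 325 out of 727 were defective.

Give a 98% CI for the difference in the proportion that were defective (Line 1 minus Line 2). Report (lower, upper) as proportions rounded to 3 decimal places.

(0.153, 0.264)

Sample proportions: 656/1001 = 0.6553, 325/727 = 0.4470.
Each SE is √(p̂(1−p̂)/n): √(0.6553·0.3447/1001) = 0.01502 and √(0.4470·0.5530/727) = 0.01844.
SE(p̂₁ − p̂₂) = √(SE₁² + SE₂²) = √(0.0002256004 + 0.0003400336) = 0.02378, since the two samples are independent.
At 98% confidence z* = 2.326; margin = 2.326 × 0.02378 = 0.05531.
The difference is 0.6553 − 0.4470 = 0.2083, so the interval is 0.2083 ± 0.05531 = (0.153, 0.264).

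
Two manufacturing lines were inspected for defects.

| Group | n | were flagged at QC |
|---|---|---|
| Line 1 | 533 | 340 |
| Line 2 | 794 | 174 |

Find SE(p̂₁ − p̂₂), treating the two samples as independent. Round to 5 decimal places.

p̂₁ = 340/533 = 0.6379 and p̂₂ = 174/794 = 0.2191.
SE₁ = √(p̂₁(1−p̂₁)/n₁) = √(0.6379·0.3621/533) = 0.02082; SE₂ = √(0.2191·0.7809/794) = 0.01468.
Independent samples: SE of the difference = √(SE₁² + SE₂²) = √(0.0004334724 + 0.0002155024) = 0.02547.

0.02547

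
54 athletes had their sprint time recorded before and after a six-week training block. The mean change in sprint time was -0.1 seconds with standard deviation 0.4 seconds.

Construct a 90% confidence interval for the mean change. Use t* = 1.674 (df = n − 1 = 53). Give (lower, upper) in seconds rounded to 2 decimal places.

Paired design: SE = s_d/√n = 0.4/√54 = 0.0544.
t* = 1.674; margin of error = 1.674 × 0.0544 = 0.0911.
-0.1 ± 0.0911 → (-0.19, -0.01).

(-0.19, -0.01)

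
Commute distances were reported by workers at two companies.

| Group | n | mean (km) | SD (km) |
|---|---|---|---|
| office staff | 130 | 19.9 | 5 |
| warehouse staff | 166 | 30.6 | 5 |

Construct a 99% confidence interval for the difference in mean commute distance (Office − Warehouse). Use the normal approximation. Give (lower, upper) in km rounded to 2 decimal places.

(-12.21, -9.19)

Per-group SEs: s₁/√n₁ = 5/√130 = 0.4385, s₂/√n₂ = 5/√166 = 0.3881.
Unpooled SE of the difference: √(0.19228225 + 0.15062161) = 0.5856.
Margin of error = z* · SE = 2.576 × 0.5856 = 1.5085.
x̄₁ − x̄₂ = 19.9 − 30.6 = -10.7000.
CI: -10.7000 ± 1.5085 = (-12.21, -9.19).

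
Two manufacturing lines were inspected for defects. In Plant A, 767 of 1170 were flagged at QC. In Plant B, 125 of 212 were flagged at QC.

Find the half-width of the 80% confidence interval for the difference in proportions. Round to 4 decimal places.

First, p̂₁ = 767/1170 = 0.6556; p̂₂ = 125/212 = 0.5896.
The two standard errors are √(0.6556×0.3444/1170) = 0.01389 and √(0.5896×0.4104/212) = 0.03378.
Because the samples are independent, SE_diff = √(0.01389² + 0.03378²) = 0.03652.
Using z* = 1.282 for 80%, ME = 1.282 × 0.03652 = 0.04682.

0.0468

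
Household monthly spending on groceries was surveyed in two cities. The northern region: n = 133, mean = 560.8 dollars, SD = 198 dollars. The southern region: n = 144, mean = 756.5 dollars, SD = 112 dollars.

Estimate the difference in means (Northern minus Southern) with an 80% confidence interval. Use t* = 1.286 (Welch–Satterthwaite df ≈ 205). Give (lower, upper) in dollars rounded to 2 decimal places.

(-220.83, -170.57)

SE₁ = s₁/√n₁ = 198/√133 = 17.1688; SE₂ = 112/√144 = 9.3333.
Independent samples, unequal variances: SE_diff = √(SE₁² + SE₂²) = √(294.76769344 + 87.11048889) = 19.5417.
t* = 1.286, so margin of error = 1.286 × 19.5417 = 25.1306.
Difference in means = 560.8 − 756.5 = -195.7000.
-195.7000 ± 25.1306 → (-220.83, -170.57).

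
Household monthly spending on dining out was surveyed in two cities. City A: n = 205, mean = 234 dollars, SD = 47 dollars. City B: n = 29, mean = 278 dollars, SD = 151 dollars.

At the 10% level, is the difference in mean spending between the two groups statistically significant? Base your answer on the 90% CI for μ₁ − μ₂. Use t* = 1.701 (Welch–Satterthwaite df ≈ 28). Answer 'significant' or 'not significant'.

not significant

Per-group SEs: s₁/√n₁ = 47/√205 = 3.2826, s₂/√n₂ = 151/√29 = 28.0400.
Unpooled SE of the difference: √(10.77546276 + 786.2416) = 28.2315.
Margin of error = t* · SE = 1.701 × 28.2315 = 48.0218.
x̄₁ − x̄₂ = 234 − 278 = -44.0000.
CI: -44.0000 ± 48.0218 = (-92.0218, 4.0218).
The interval (-92.0218, 4.0218) contains 0, so the difference is not significant.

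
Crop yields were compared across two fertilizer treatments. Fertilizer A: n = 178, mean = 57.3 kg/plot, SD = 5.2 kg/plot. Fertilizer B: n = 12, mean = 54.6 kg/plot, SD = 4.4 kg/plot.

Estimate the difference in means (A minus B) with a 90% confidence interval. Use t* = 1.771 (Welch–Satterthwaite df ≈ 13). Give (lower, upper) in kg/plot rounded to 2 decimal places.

Standard errors of each mean: 5.2/√178 = 0.3898 and 4.4/√12 = 1.2702.
SE(x̄₁ − x̄₂) = √(0.3898² + 1.2702²) = 1.3287 for independent samples with unequal variances.
With t* = 1.771, the margin is 1.771 × 1.3287 = 2.3531.
x̄₁ − x̄₂ = 57.3 − 54.6 = 2.7000; the interval is 2.7000 ± 2.3531 = (0.35, 5.05).

(0.35, 5.05)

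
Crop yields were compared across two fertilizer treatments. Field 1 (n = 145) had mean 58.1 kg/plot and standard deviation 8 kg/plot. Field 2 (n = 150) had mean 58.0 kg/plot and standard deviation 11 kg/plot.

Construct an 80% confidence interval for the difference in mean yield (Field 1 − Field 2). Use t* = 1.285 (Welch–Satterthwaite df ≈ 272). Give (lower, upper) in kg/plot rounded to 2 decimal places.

(-1.34, 1.54)

SE₁ = s₁/√n₁ = 8/√145 = 0.6644; SE₂ = 11/√150 = 0.8981.
Independent samples, unequal variances: SE_diff = √(SE₁² + SE₂²) = √(0.44142736 + 0.80658361) = 1.1171.
t* = 1.285, so margin of error = 1.285 × 1.1171 = 1.4355.
Difference in means = 58.1 − 58.0 = 0.1000.
0.1000 ± 1.4355 → (-1.34, 1.54).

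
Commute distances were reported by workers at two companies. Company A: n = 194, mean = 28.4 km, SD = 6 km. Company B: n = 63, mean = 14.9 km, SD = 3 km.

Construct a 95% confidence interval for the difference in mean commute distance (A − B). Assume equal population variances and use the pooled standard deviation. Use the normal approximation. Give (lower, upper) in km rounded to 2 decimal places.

Pooled variance s_p² = [193·6² + 62·3²] / (194+63−2) = 29.4353, so s_p = 5.4254.
SE_diff = s_p·√(1/n₁ + 1/n₂) = 5.4254·√(1/194 + 1/63) = 0.7867.
z* = 1.960; margin = 1.960 × 0.7867 = 1.5419.
Difference = 28.4 − 14.9 = 13.5000.
13.5000 ± 1.5419 → (11.96, 15.04).

(11.96, 15.04)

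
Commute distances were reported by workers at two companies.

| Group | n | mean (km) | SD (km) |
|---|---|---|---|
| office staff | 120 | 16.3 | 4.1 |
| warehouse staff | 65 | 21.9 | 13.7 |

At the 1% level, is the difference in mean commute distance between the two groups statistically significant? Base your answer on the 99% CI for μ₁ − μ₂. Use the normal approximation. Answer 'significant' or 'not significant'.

significant

Per-group SEs: s₁/√n₁ = 4.1/√120 = 0.3743, s₂/√n₂ = 13.7/√65 = 1.6993.
Unpooled SE of the difference: √(0.14010049 + 2.88762049) = 1.7400.
Margin of error = z* · SE = 2.576 × 1.7400 = 4.4822.
x̄₁ − x̄₂ = 16.3 − 21.9 = -5.6000.
CI: -5.6000 ± 4.4822 = (-10.0822, -1.1178).
The interval (-10.0822, -1.1178) does not contain 0, so the difference is significant.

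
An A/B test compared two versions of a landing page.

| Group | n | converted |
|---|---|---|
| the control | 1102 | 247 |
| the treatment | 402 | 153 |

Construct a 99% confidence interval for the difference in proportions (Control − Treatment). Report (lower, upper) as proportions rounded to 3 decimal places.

Sample proportions: 247/1102 = 0.2241, 153/402 = 0.3806.
Each SE is √(p̂(1−p̂)/n): √(0.2241·0.7759/1102) = 0.01256 and √(0.3806·0.6194/402) = 0.02422.
SE(p̂₁ − p̂₂) = √(SE₁² + SE₂²) = √(0.0001577536 + 0.0005866084) = 0.02728, since the two samples are independent.
At 99% confidence z* = 2.576; margin = 2.576 × 0.02728 = 0.07027.
The difference is 0.2241 − 0.3806 = -0.1565, so the interval is -0.1565 ± 0.07027 = (-0.227, -0.086).

(-0.227, -0.086)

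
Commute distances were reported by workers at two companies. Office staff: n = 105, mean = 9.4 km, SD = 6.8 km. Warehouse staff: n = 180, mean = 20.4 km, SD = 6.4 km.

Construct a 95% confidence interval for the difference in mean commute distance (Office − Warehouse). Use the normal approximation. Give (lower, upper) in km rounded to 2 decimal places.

Standard errors of each mean: 6.8/√105 = 0.6636 and 6.4/√180 = 0.4770.
SE(x̄₁ − x̄₂) = √(0.6636² + 0.4770²) = 0.8172 for independent samples with unequal variances.
With z* = 1.960, the margin is 1.960 × 0.8172 = 1.6017.
x̄₁ − x̄₂ = 9.4 − 20.4 = -11.0000; the interval is -11.0000 ± 1.6017 = (-12.60, -9.40).

(-12.60, -9.40)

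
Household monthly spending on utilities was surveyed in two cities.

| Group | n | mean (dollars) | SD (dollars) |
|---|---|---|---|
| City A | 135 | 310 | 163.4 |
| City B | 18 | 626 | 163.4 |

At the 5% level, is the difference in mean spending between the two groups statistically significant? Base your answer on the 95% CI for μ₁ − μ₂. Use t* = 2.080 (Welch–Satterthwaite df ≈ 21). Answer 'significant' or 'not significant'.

Standard errors of each mean: 163.4/√135 = 14.0632 and 163.4/√18 = 38.5137.
SE(x̄₁ − x̄₂) = √(14.0632² + 38.5137²) = 41.0010 for independent samples with unequal variances.
With t* = 2.080, the margin is 2.080 × 41.0010 = 85.2821.
x̄₁ − x̄₂ = 310 − 626 = -316.0000; the interval is -316.0000 ± 85.2821 = (-401.2821, -230.7179).
The interval (-401.2821, -230.7179) does not contain 0, so the difference is significant.

significant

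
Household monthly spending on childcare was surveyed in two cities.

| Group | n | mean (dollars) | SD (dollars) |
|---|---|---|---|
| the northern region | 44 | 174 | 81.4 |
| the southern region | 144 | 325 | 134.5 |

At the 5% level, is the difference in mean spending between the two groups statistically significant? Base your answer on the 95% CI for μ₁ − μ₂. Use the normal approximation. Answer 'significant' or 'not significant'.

significant

Standard errors of each mean: 81.4/√44 = 12.2715 and 134.5/√144 = 11.2083.
SE(x̄₁ − x̄₂) = √(12.2715² + 11.2083²) = 16.6197 for independent samples with unequal variances.
With z* = 1.960, the margin is 1.960 × 16.6197 = 32.5746.
x̄₁ − x̄₂ = 174 − 325 = -151.0000; the interval is -151.0000 ± 32.5746 = (-183.5746, -118.4254).
The interval (-183.5746, -118.4254) does not contain 0, so the difference is significant.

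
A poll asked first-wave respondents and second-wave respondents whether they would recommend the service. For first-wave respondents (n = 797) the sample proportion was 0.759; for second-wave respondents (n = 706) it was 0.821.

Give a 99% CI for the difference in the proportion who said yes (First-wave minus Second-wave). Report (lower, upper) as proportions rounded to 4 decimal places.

Each SE is √(p̂(1−p̂)/n): √(0.7590·0.2410/797) = 0.01515 and √(0.8210·0.1790/706) = 0.01443.
SE(p̂₁ − p̂₂) = √(SE₁² + SE₂²) = √(0.0002295225 + 0.0002082249) = 0.02092, since the two samples are independent.
At 99% confidence z* = 2.576; margin = 2.576 × 0.02092 = 0.05389.
The difference is 0.7590 − 0.8210 = -0.0620, so the interval is -0.0620 ± 0.05389 = (-0.1159, -0.0081).

(-0.1159, -0.0081)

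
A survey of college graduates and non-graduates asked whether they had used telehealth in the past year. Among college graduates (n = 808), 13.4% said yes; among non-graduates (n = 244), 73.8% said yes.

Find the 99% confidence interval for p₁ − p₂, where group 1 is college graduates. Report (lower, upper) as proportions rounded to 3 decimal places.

SE₁ = √(p̂₁(1−p̂₁)/n₁) = √(0.1340·0.8660/808) = 0.01198; SE₂ = √(0.7380·0.2620/244) = 0.02815.
Independent samples: SE of the difference = √(SE₁² + SE₂²) = √(0.0001435204 + 0.0007924225) = 0.03059.
z* for 99% confidence is 2.576, so the margin of error is 2.576 × 0.03059 = 0.07880.
Point estimate p̂₁ − p̂₂ = 0.1340 − 0.7380 = -0.6040.
-0.6040 ± 0.07880 → (-0.683, -0.525).

(-0.683, -0.525)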